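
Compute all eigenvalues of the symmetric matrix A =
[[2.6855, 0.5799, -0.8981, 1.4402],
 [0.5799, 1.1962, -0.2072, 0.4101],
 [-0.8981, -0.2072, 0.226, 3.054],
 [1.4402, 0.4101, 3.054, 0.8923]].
sigma(A) ≈ {-3, 1, 3, 4}

A is real symmetric, so its spectrum consists of real eigenvalues. Expanding the characteristic polynomial of the displayed matrix gives
  det(λ I - A) = p(λ) = λ^4 + (-5)λ^3 + (-5)λ^2 + (45.0014)λ + (-36.0023).
Solving p(λ) = 0 yields eigenvalues ≈ -3, 1, 3, 4. (A is shown rounded to 4 decimals, so these recover the underlying integer eigenvalues to within that precision.)
Verification: the trace of A = 5 equals the sum of eigenvalues 5, and det(A) ≈ -36.0023 matches the eigenvalue product -36.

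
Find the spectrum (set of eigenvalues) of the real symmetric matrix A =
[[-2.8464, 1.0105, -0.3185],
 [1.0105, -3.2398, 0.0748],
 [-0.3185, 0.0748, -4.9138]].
sigma(A) ≈ {-5, -4, -2}

A is real symmetric, so its spectrum consists of real eigenvalues. Expanding the characteristic polynomial of the displayed matrix gives
  det(λ I - A) = p(λ) = λ^3 + (11)λ^2 + (38)λ + (40).
Solving p(λ) = 0 yields eigenvalues ≈ -5, -4, -2. (A is shown rounded to 4 decimals, so these recover the underlying integer eigenvalues to within that precision.)
Verification: the trace of A = -11 equals the sum of eigenvalues -11, and det(A) ≈ -40.0000 matches the eigenvalue product -40.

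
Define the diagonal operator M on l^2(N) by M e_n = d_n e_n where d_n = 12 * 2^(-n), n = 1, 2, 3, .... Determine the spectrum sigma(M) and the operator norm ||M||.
sigma(M) = {12 * 2^(-n) : n ≥ 1} ∪ {0}; ||M|| = 6

A bounded diagonal operator on l^2 with diagonal entries d_n has spectrum equal to the closure of {d_n : n ≥ 1}: every d_n is an eigenvalue (with eigenvector e_n), so {d_n} ⊂ sigma(M); the spectrum is closed, so its closure is too; and for lambda not in the closure, (M - lambda I) has bounded inverse (the diagonal entries 1/(d_n - lambda) are bounded). For our sequence d_n = 12 * 2^(-n), n = 1, 2, 3, ...:
  - {d_n} = {12 * 2^(-n) : n ≥ 1}; the only limit point is 0
  - closure = {12 * 2^(-n) : n ≥ 1} ∪ {0}
For the norm: a diagonal operator has ||M|| = sup_n |d_n|. Here d_n = 12 * 2^(-n) is positive and decreasing, so sup_n |d_n| = d_1 = 12/2 = 6. So ||M|| = 6.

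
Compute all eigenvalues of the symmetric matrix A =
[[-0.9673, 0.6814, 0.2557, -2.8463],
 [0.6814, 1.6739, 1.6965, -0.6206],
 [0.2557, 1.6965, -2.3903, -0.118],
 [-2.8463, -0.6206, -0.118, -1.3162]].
sigma(A) ≈ {-4, -3, 1, 3}

A is real symmetric, so its spectrum consists of real eigenvalues. Expanding the characteristic polynomial of the displayed matrix gives
  det(λ I - A) = p(λ) = λ^4 + (3)λ^3 + (-13)λ^2 + (-27)λ + (36).
Solving p(λ) = 0 yields eigenvalues ≈ -4, -3, 1, 3. (A is shown rounded to 4 decimals, so these recover the underlying integer eigenvalues to within that precision.)
Verification: the trace of A = -3 equals the sum of eigenvalues -3, and det(A) ≈ 36.0006 matches the eigenvalue product 36.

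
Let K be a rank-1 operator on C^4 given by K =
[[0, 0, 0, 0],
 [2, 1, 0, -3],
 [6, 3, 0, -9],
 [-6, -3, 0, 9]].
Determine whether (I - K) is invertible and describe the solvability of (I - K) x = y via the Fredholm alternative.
(I - K) is invertible (det(I - K) = -9 ≠ 0), so for every y in C^4 the equation (I - K) x = y has a unique solution.

K has rank 1, so it is an outer product K = u v^T: every row of K is a multiple of one row vector. Reading off the entries, u = (0, 1, 3, -3) and v = (2, 1, 0, -3) (row i of K equals u_i·v^T). A rank-one matrix u v^T satisfies K u = u (v·u) and kills the (3)-dimensional subspace v^⊥, so its characteristic polynomial is lambda^3 (lambda - v·u) with v·u = tr K = 10. Hence the eigenvalues of I - K are 1 (multiplicity 3) and 1 - (10) = -9, so det(I - K) = -9. (Direct check: I - K =
[[1, 0, 0, 0],
 [-2, 0, 0, 3],
 [-6, -3, 1, 9],
 [6, 3, 0, -8]]
has determinant -9.) The finite-dimensional Fredholm alternative says: either (I - K) is invertible, or ker(I - K) ≠ {0} and then range(I - K) = ker((I - K)^*)^⊥, with dim ker(I - K) = dim ker((I - K)^*). Since det(I - K) ≠ 0, 1 is not an eigenvalue of K and ker(I - K) = {0}, so we are in the first case: for every y there is a unique x = (I - K)^(-1) y. Explicitly, by the Sherman–Morrison formula, (I - u v^T)^(-1) = I + u v^T/(1 - v·u), i.e. (I - K)^(-1) = I + K/(-9).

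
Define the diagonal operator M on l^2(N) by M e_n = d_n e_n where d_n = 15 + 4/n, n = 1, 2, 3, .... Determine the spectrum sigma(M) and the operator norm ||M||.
sigma(M) = {15 + 4/n : n ≥ 1} ∪ {15}; ||M|| = 19

A bounded diagonal operator on l^2 with diagonal entries d_n has spectrum equal to the closure of {d_n : n ≥ 1}: every d_n is an eigenvalue (with eigenvector e_n), so {d_n} ⊂ sigma(M); the spectrum is closed, so its closure is too; and for lambda not in the closure, (M - lambda I) has bounded inverse (the diagonal entries 1/(d_n - lambda) are bounded). For our sequence d_n = 15 + 4/n, n = 1, 2, 3, ...:
  - {d_n} = {15 + 4/n : n ≥ 1}; the only limit point is 15
  - closure = {15 + 4/n : n ≥ 1} ∪ {15}
For the norm: a diagonal operator has ||M|| = sup_n |d_n|. Here d_n = 15 + 4/n is positive and decreasing, so sup_n |d_n| = d_1 = 15 + 4 = 19. So ||M|| = 19.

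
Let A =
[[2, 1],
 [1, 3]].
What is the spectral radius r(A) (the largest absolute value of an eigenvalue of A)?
r(A) = (5 + sqrt(5))/2 ≈ 3.618

The eigenvalues of A are the roots of its characteristic polynomial. With M = A (coefficients from the trace and determinant):
  p(λ) = det(λ I - M) = λ^2 - 5λ + 5.
For λ^2 - 5λ + 5 the discriminant is 5. It is nonnegative but not a perfect square, so the roots are real and irrational: λ = (5 ± sqrt(5))/2 ≈ 3.618, 1.382.
Thus the eigenvalues (to 4 decimals) are 3.618 (modulus 3.618); 1.382 (modulus 1.382). The spectral radius is the largest modulus: r(A) = (5 + sqrt(5))/2 ≈ 3.618. (Cross-check: r(A) ≤ ||A||_2 ≈ 3.618; equality holds whenever A is normal, though it can also hold for some non-normal A.)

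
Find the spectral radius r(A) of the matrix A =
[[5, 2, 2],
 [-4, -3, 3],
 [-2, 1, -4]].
r(A) ≈ 5.3102

The eigenvalues of A are the roots of its characteristic polynomial. With M = A (coefficients from the trace, the sum of principal 2x2 minors, and det A):
  p(λ) = det(λ I - M) = λ^3 + 2λ^2 - 14λ + 19.
No integer candidate from the rational root theorem (±divisors of 19) is a root, so the roots are irrational. The cubic discriminant is Δ = -8171 < 0, so there is one real root and a complex-conjugate pair. p(-6) = -41 and p(-5) = 14 have opposite signs, so a root lies in (-6, -5); Newton's method refines it to λ ≈ -5.3102. Dividing out (λ - (-5.3102)) leaves approximately λ^2 - 3.3102λ + 3.578. For λ^2 - 3.3102λ + 3.578 the discriminant is -3.3545. It is negative, so the remaining roots are the complex-conjugate pair λ ≈ 1.6551 ± 0.9158i. Their product equals the constant term, so |λ|^2 ≈ 3.578 and |λ| ≈ 1.8916.
Thus the eigenvalues (to 4 decimals) are -5.3102 (modulus 5.3102); 1.6551 ± 0.9158i (modulus 1.8916). The spectral radius is the largest modulus: r(A) ≈ 5.3102. (Cross-check: r(A) ≤ ||A||_2 ≈ 7.4087; equality holds whenever A is normal, though it can also hold for some non-normal A.)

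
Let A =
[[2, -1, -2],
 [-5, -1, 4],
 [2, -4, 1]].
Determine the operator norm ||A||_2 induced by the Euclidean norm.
||A||_2 ≈ 7.0574 (= sqrt(largest eigenvalue of A^T A))

||A||_2 = sigma_max(A) = sqrt(lambda_max(A^T A)). Form the symmetric matrix M = A^T A =
[[33, -5, -22],
 [-5, 18, -6],
 [-22, -6, 21]].
Its characteristic polynomial (trace, sum of principal 2x2 minors, determinant of M give the coefficients) is
  p(λ) = det(λ I - M) = λ^3 - 72λ^2 + 1120λ - 729.
No integer candidate from the rational root theorem (±divisors of 729) is a root, so the roots are irrational. The cubic discriminant is Δ = 838515605 > 0, so there are three distinct real roots. p(0) = -729 and p(1) = 320 have opposite signs, so a root lies in (0, 1); Newton's method refines it to λ ≈ 0.6804. p(21) = 300 and p(22) = -289 have opposite signs, so a root lies in (21, 22); Newton's method refines it to λ ≈ 21.5125. p(49) = -1072 and p(50) = 271 have opposite signs, so a root lies in (49, 50); Newton's method refines it to λ ≈ 49.8071. Check (Vieta): the three roots sum to 72, matching tr M = 72.
So the eigenvalues of A^T A are ≈ 0.6804, 21.5125, 49.8071 (all ≥ 0, as they must be for A^T A). The largest is λ_max ≈ 49.8071, hence ||A||_2 = sqrt(λ_max) ≈ 7.0574.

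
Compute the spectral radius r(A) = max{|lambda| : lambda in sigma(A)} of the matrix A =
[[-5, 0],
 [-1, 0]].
r(A) = 5

The eigenvalues of A are the roots of its characteristic polynomial. With M = A (coefficients from the trace and determinant):
  p(λ) = det(λ I - M) = λ^2 + 5λ.
For λ^2 + 5λ the discriminant is 25. It is a perfect square (5^2), so the roots are rational: λ = (-5 ± 5)/2 = 0, -5.
Thus the eigenvalues (to 4 decimals) are 0 (modulus 0); -5 (modulus 5). The spectral radius is the largest modulus: r(A) = 5. (Cross-check: r(A) ≤ ||A||_2 ≈ 5.099; equality holds whenever A is normal, though it can also hold for some non-normal A.)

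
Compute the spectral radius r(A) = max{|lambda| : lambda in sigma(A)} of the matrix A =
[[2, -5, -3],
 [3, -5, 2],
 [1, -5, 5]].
r(A) ≈ 4.519

The eigenvalues of A are the roots of its characteristic polynomial. With M = A (coefficients from the trace, the sum of principal 2x2 minors, and det A):
  p(λ) = det(λ I - M) = λ^3 - 2λ^2 + 3λ - 65.
No integer candidate from the rational root theorem (±divisors of 65) is a root, so the roots are irrational. The cubic discriminant is Δ = -109207 < 0, so there is one real root and a complex-conjugate pair. p(4) = -21 and p(5) = 25 have opposite signs, so a root lies in (4, 5); Newton's method refines it to λ ≈ 4.519. Dividing out (λ - (4.519)) leaves approximately λ^2 + 2.519λ + 14.3836. For λ^2 + 2.519λ + 14.3836 the discriminant is -51.1889. It is negative, so the remaining roots are the complex-conjugate pair λ ≈ -1.2595 ± 3.5773i. Their product equals the constant term, so |λ|^2 ≈ 14.3836 and |λ| ≈ 3.7926.
Thus the eigenvalues (to 4 decimals) are 4.519 (modulus 4.519); -1.2595 ± 3.5773i (modulus 3.7926). The spectral radius is the largest modulus: r(A) ≈ 4.519. (Cross-check: r(A) ≤ ||A||_2 ≈ 9.7285; equality holds whenever A is normal, though it can also hold for some non-normal A.)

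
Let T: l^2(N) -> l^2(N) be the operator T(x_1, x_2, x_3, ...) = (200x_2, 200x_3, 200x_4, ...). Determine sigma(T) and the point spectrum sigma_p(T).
sigma(T) = closed disk {z in C : |z| ≤ 200}; sigma_p(T) = open disk {z in C : |z| < 200}

Note T = 200·V where V is the unit left shift (V x)_k = x_{k+1}; so sigma(T) = 200·sigma(V) and ||T|| = 200||V||. ||T x||^2 = 40000sum_{k≥2} |x_k|^2 ≤ 40000||x||^2, with equality on {x : x_1 = 0}, so ||T|| = 200. For any lambda with |lambda| < 200, set r = lambda/200 (|r| < 1); the vector x = (1, r, r^2, ...) is in l^2 and satisfies T x = 200(r, r^2, ...) = lambda x, so lambda is an eigenvalue. On the boundary |lambda| = 200 the geometric series diverges, so no l^2 eigenvector exists, but these lambda lie in the approximate point spectrum. Hence sigma(T) is the closed disk of radius 200 and sigma_p(T) is the open disk.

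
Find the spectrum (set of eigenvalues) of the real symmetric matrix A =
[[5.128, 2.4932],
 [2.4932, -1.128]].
sigma(A) ≈ {-2, 6}

A is real symmetric, so its spectrum consists of real eigenvalues. Expanding the characteristic polynomial of the displayed matrix gives
  det(λ I - A) = p(λ) = λ^2 + (-4)λ + (-12).
Solving p(λ) = 0 yields eigenvalues ≈ -2, 6. (A is shown rounded to 4 decimals, so these recover the underlying integer eigenvalues to within that precision.)
Verification: the trace of A = 4 equals the sum of eigenvalues 4, and det(A) ≈ -12.0004 matches the eigenvalue product -12.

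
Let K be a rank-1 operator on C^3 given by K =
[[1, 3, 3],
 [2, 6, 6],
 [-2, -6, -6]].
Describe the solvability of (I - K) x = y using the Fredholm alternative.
(I - K) is singular (det(I - K) = 0, i.e. 1 ∈ sigma(K)). (I - K) x = y is solvable iff y ⊥ ker((I - K)^*) = span{(1, 3, 3)}, i.e. iff y_1 + 3y_2 + 3y_3 = 0. When solvable, the solutions are x = y + c·(1, 2, -2), c arbitrary (ker(I - K) = span{(1, 2, -2)}, dimension 1).

K has rank 1, so it is an outer product K = u v^T: every row of K is a multiple of one row vector. Reading off the entries, u = (1, 2, -2) and v = (1, 3, 3) (row i of K equals u_i·v^T). A rank-one matrix u v^T satisfies K u = u (v·u) and kills the (2)-dimensional subspace v^⊥, so its characteristic polynomial is lambda^2 (lambda - v·u) with v·u = tr K = 1. Hence the eigenvalues of I - K are 1 (multiplicity 2) and 1 - (1) = 0, so det(I - K) = 0. (Direct check: I - K =
[[0, -3, -3],
 [-2, -5, -6],
 [2, 6, 7]]
has determinant 0.) So 1 is an eigenvalue of K and (I - K) is not invertible. The finite-dimensional Fredholm alternative says: either (I - K) is invertible, or ker(I - K) ≠ {0} and then range(I - K) = ker((I - K)^*)^⊥, with dim ker(I - K) = dim ker((I - K)^*). We are in the second case, so we need both kernels. Kernel of I - K: (I - K) u = u - u (v·u) = u - u = 0, so ker(I - K) = span{u} = span{(1, 2, -2)} (it is exactly 1-dimensional because rank(I - K) = 2). Kernel of the adjoint: K is real, so (I - K)^* = I - K^T = I - v u^T, and (I - v u^T) v = v - v (u·v) = 0; hence ker((I - K)^*) = span{v} = span{(1, 3, 3)}. Therefore (I - K) x = y is solvable iff <y, v> = 0, i.e. iff y_1 + 3y_2 + 3y_3 = 0. When this holds, K y = u (v·y) = 0, so (I - K) y = y and x = y is a particular solution; the full solution set is the line x = y + c·u = y + c·(1, 2, -2), c ∈ C.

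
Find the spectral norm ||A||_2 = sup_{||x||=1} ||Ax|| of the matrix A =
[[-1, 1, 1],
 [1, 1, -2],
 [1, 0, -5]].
||A||_2 ≈ 5.6765 (= sqrt(largest eigenvalue of A^T A))

||A||_2 = sigma_max(A) = sqrt(lambda_max(A^T A)). Form the symmetric matrix M = A^T A =
[[3, 0, -8],
 [0, 2, -1],
 [-8, -1, 30]].
Its characteristic polynomial (trace, sum of principal 2x2 minors, determinant of M give the coefficients) is
  p(λ) = det(λ I - M) = λ^3 - 35λ^2 + 91λ - 49.
No integer candidate from the rational root theorem (±divisors of 49) is a root, so the roots are irrational. The cubic discriminant is Δ = 1470784 > 0, so there are three distinct real roots. p(0) = -49 and p(1) = 8 have opposite signs, so a root lies in (0, 1); Newton's method refines it to λ ≈ 0.7504. p(2) = 1 and p(3) = -64 have opposite signs, so a root lies in (2, 3); Newton's method refines it to λ ≈ 2.0265. p(32) = -209 and p(33) = 776 have opposite signs, so a root lies in (32, 33); Newton's method refines it to λ ≈ 32.2231. Check (Vieta): the three roots sum to 35, matching tr M = 35.
So the eigenvalues of A^T A are ≈ 0.7504, 2.0265, 32.2231 (all ≥ 0, as they must be for A^T A). The largest is λ_max ≈ 32.2231, hence ||A||_2 = sqrt(λ_max) ≈ 5.6765.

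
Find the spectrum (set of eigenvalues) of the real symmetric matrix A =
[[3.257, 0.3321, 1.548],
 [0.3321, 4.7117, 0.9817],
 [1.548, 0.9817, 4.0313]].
sigma(A) ≈ {2, 4, 6}

A is real symmetric, so its spectrum consists of real eigenvalues. Expanding the characteristic polynomial of the displayed matrix gives
  det(λ I - A) = p(λ) = λ^3 + (-12)λ^2 + (44)λ + (-48).
Solving p(λ) = 0 yields eigenvalues ≈ 2, 4, 6. (A is shown rounded to 4 decimals, so these recover the underlying integer eigenvalues to within that precision.)
Verification: the trace of A = 12 equals the sum of eigenvalues 12, and det(A) ≈ 47.9996 matches the eigenvalue product 48.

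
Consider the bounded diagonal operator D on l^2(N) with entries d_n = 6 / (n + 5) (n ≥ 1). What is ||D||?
||D|| = 1 (attained at n = 1)

For D diagonal, ||D|| = sup_n |d_n| = sup_n 6/(n + 5). This is positive and strictly decreasing in n, so the supremum is attained at n = 1: d_1 = 6/(1 + 5) = 1. Hence ||D|| = 1.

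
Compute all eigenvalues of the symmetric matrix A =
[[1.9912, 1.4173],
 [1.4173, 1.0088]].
sigma(A) ≈ {0, 3}

A is real symmetric, so its spectrum consists of real eigenvalues. Expanding the characteristic polynomial of the displayed matrix gives
  det(λ I - A) = p(λ) = λ^2 + (-3)λ + (0).
Solving p(λ) = 0 yields eigenvalues ≈ 0, 3. (A is shown rounded to 4 decimals, so these recover the underlying integer eigenvalues to within that precision.)
Verification: the trace of A = 3 equals the sum of eigenvalues 3, and det(A) ≈ -0.0000 matches the eigenvalue product 0.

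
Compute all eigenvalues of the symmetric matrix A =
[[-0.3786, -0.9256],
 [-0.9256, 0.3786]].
sigma(A) ≈ {-1, 1}

A is real symmetric, so its spectrum consists of real eigenvalues. Expanding the characteristic polynomial of the displayed matrix gives
  det(λ I - A) = p(λ) = λ^2 + (0)λ + (-1).
Solving p(λ) = 0 yields eigenvalues ≈ -1, 1. (A is shown rounded to 4 decimals, so these recover the underlying integer eigenvalues to within that precision.)
Verification: the trace of A = 0 equals the sum of eigenvalues 0, and det(A) ≈ -1.0001 matches the eigenvalue product -1.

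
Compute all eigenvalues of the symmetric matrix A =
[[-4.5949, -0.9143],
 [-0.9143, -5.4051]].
sigma(A) ≈ {-6, -4}

A is real symmetric, so its spectrum consists of real eigenvalues. Expanding the characteristic polynomial of the displayed matrix gives
  det(λ I - A) = p(λ) = λ^2 + (10)λ + (24).
Solving p(λ) = 0 yields eigenvalues ≈ -6, -4. (A is shown rounded to 4 decimals, so these recover the underlying integer eigenvalues to within that precision.)
Verification: the trace of A = -10 equals the sum of eigenvalues -10, and det(A) ≈ 23.9999 matches the eigenvalue product 24.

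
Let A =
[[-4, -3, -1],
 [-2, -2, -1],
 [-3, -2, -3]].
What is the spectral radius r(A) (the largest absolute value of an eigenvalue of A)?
r(A) ≈ 6.9434

The eigenvalues of A are the roots of its characteristic polynomial. With M = A (coefficients from the trace, the sum of principal 2x2 minors, and det A):
  p(λ) = det(λ I - M) = λ^3 + 9λ^2 + 15λ + 5.
No integer candidate from the rational root theorem (±divisors of 5) is a root, so the roots are irrational. The cubic discriminant is Δ = 1620 > 0, so there are three distinct real roots. p(-7) = -2 and p(-6) = 23 have opposite signs, so a root lies in (-7, -6); Newton's method refines it to λ ≈ -6.9434. p(-2) = 3 and p(-1) = -2 have opposite signs, so a root lies in (-2, -1); Newton's method refines it to λ ≈ -1.6091. p(-1) = -2 and p(0) = 5 have opposite signs, so a root lies in (-1, 0); Newton's method refines it to λ ≈ -0.4475. Check (Vieta): the three roots sum to -9, matching tr M = -9.
Thus the eigenvalues (to 4 decimals) are -6.9434 (modulus 6.9434); -1.6091 (modulus 1.6091); -0.4475 (modulus 0.4475). The spectral radius is the largest modulus: r(A) ≈ 6.9434. (Cross-check: r(A) ≤ ||A||_2 ≈ 7.3397; equality holds whenever A is normal, though it can also hold for some non-normal A.)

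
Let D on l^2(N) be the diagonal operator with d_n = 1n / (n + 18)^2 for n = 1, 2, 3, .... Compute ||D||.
||D|| = 1/72 (attained at n = 18)

For D diagonal, ||D|| = sup_n |d_n|. Treat f(x) = 1x / (x + 18)^2 for real x > 0. By the quotient rule, f'(x) = 1(18 - x)/(x + 18)^3, which is positive for x < 18 and negative for x > 18. So f has a unique maximum at x = 18, and since 18 is a positive integer, the supremum over n ≥ 1 is attained at n = 18: d_18 = 1·18/(18 + 18)^2 = 1·18/1296 = 1/72. Hence ||D|| = 1/72.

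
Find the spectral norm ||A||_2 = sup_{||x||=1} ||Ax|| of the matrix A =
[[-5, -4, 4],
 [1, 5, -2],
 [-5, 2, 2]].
||A||_2 ≈ 9.3327 (= sqrt(largest eigenvalue of A^T A))

||A||_2 = sigma_max(A) = sqrt(lambda_max(A^T A)). Form the symmetric matrix M = A^T A =
[[51, 15, -32],
 [15, 45, -22],
 [-32, -22, 24]].
Its characteristic polynomial (trace, sum of principal 2x2 minors, determinant of M give the coefficients) is
  p(λ) = det(λ I - M) = λ^3 - 120λ^2 + 2866λ - 36.
No integer candidate from the rational root theorem (±divisors of 36) is a root, so the roots are irrational. The cubic discriminant is Δ = 24090167984 > 0, so there are three distinct real roots. p(0) = -36 and p(1) = 2711 have opposite signs, so a root lies in (0, 1); Newton's method refines it to λ ≈ 0.0126. p(32) = 1564 and p(33) = -201 have opposite signs, so a root lies in (32, 33); Newton's method refines it to λ ≈ 32.8874. p(87) = -471 and p(88) = 4364 have opposite signs, so a root lies in (87, 88); Newton's method refines it to λ ≈ 87.1001. Check (Vieta): the three roots sum to 120, matching tr M = 120.
So the eigenvalues of A^T A are ≈ 0.0126, 32.8874, 87.1001 (all ≥ 0, as they must be for A^T A). The largest is λ_max ≈ 87.1001, hence ||A||_2 = sqrt(λ_max) ≈ 9.3327.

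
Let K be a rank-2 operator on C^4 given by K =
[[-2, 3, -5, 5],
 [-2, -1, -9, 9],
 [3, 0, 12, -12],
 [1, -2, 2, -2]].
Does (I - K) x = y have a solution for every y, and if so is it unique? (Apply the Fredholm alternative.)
(I - K) is singular (det(I - K) = 0, i.e. 1 ∈ sigma(K)). (I - K) x = y is solvable iff y ⊥ ker((I - K)^*) = span{(0, 1, 1, -1)}, i.e. iff y_2 + y_3 - y_4 = 0. When solvable, x is determined up to adding multiples of (37, 17, -33, -21) (ker(I - K) = span{(37, 17, -33, -21)}, dimension 1).

K has rank 2 and factors as K = U V^T = u1 v1^T + u2 v2^T with u1 = (-1, 3, -3, 1), v1 = (0, -1, -1, 1), u2 = (2, 2, -3, -1), v2 = (-1, 1, -3, 3) (multiplying out reproduces the displayed K). The nonzero eigenvalues of U V^T coincide with those of the 2 x 2 matrix G = V^T U = [[v1·u1, v1·u2], [v2·u1, v2·u2]] = [[1, 0], [16, 6]], and by the Sylvester determinant identity det(I_4 - U V^T) = det(I_2 - V^T U) = det([[0, 0], [-16, -5]]) = (0)(-5) - (0)(-16) = 0. (Direct check: I - K =
[[3, -3, 5, -5],
 [2, 2, 9, -9],
 [-3, 0, -11, 12],
 [-1, 2, -2, 3]]
has determinant 0.) So 1 is an eigenvalue of K and (I - K) is not invertible. The finite-dimensional Fredholm alternative says: either (I - K) is invertible, or ker(I - K) ≠ {0} and then range(I - K) = ker((I - K)^*)^⊥, with dim ker(I - K) = dim ker((I - K)^*). We are in the second case, so we compute both kernels via the 2 x 2 reduction. If (I - U V^T) x = 0 then x = U (V^T x) lies in the column space of U; writing x = U b gives U (I_2 - G) b = 0, and since u1, u2 are independent, (I_2 - G) b = 0. With I_2 - G = [[0, 0], [-16, -5]] (singular, as its determinant is 0) a null vector is b = (-5, 16), so ker(I - K) = span{-5·u1 + (16)·u2} = span{(37, 17, -33, -21)}. For the adjoint, (I - K)^* = I - K^T = I - V U^T, and the same argument gives ker((I - K)^*) = {V a : (I_2 - G)^T a = 0}; (I_2 - G)^T = [[0, -16], [0, -5]] has null vector a = (-1, 0), so ker((I - K)^*) = span{-1·v1 + (0)·v2} = span{(0, 1, 1, -1)}. (Both kernels are 1-dimensional, matching rank(I - K) = 3.) Therefore (I - K) x = y is solvable iff <y, (0, 1, 1, -1)> = 0, i.e. iff y_2 + y_3 - y_4 = 0; when solvable the solution set is the line x_p + c·(37, 17, -33, -21), c ∈ C.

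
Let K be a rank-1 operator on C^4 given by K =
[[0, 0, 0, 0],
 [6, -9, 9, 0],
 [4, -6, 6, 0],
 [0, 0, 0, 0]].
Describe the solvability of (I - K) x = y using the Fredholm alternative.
(I - K) is invertible (det(I - K) = 4 ≠ 0), so for every y in C^4 the equation (I - K) x = y has a unique solution.

K has rank 1, so it is an outer product K = u v^T: every row of K is a multiple of one row vector. Reading off the entries, u = (0, 3, 2, 0) and v = (2, -3, 3, 0) (row i of K equals u_i·v^T). A rank-one matrix u v^T satisfies K u = u (v·u) and kills the (3)-dimensional subspace v^⊥, so its characteristic polynomial is lambda^3 (lambda - v·u) with v·u = tr K = -3. Hence the eigenvalues of I - K are 1 (multiplicity 3) and 1 - (-3) = 4, so det(I - K) = 4. (Direct check: I - K =
[[1, 0, 0, 0],
 [-6, 10, -9, 0],
 [-4, 6, -5, 0],
 [0, 0, 0, 1]]
has determinant 4.) The finite-dimensional Fredholm alternative says: either (I - K) is invertible, or ker(I - K) ≠ {0} and then range(I - K) = ker((I - K)^*)^⊥, with dim ker(I - K) = dim ker((I - K)^*). Since det(I - K) ≠ 0, 1 is not an eigenvalue of K and ker(I - K) = {0}, so we are in the first case: for every y there is a unique x = (I - K)^(-1) y. Explicitly, by the Sherman–Morrison formula, (I - u v^T)^(-1) = I + u v^T/(1 - v·u), i.e. (I - K)^(-1) = I + K/(4).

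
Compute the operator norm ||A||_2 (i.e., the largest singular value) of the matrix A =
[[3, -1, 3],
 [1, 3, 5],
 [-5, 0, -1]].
||A||_2 ≈ 7.4594 (= sqrt(largest eigenvalue of A^T A))

||A||_2 = sigma_max(A) = sqrt(lambda_max(A^T A)). Form the symmetric matrix M = A^T A =
[[35, 0, 19],
 [0, 10, 12],
 [19, 12, 35]].
Its characteristic polynomial (trace, sum of principal 2x2 minors, determinant of M give the coefficients) is
  p(λ) = det(λ I - M) = λ^3 - 80λ^2 + 1420λ - 3600.
No integer candidate from the rational root theorem (±divisors of 3600) is a root, so the roots are irrational. The cubic discriminant is Δ = 1090368000 > 0, so there are three distinct real roots. p(3) = -33 and p(4) = 864 have opposite signs, so a root lies in (3, 4); Newton's method refines it to λ ≈ 3.0342. p(21) = 201 and p(22) = -432 have opposite signs, so a root lies in (21, 22); Newton's method refines it to λ ≈ 21.323. p(55) = -1125 and p(56) = 656 have opposite signs, so a root lies in (55, 56); Newton's method refines it to λ ≈ 55.6428. Check (Vieta): the three roots sum to 80, matching tr M = 80.
So the eigenvalues of A^T A are ≈ 3.0342, 21.323, 55.6428 (all ≥ 0, as they must be for A^T A). The largest is λ_max ≈ 55.6428, hence ||A||_2 = sqrt(λ_max) ≈ 7.4594.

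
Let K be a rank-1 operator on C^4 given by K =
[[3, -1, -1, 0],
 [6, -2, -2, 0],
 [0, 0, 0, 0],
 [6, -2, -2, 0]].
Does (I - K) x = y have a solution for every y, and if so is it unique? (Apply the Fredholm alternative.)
(I - K) is singular (det(I - K) = 0, i.e. 1 ∈ sigma(K)). (I - K) x = y is solvable iff y ⊥ ker((I - K)^*) = span{(3, -1, -1, 0)}, i.e. iff 3y_1 - y_2 - y_3 = 0. When solvable, the solutions are x = y + c·(1, 2, 0, 2), c arbitrary (ker(I - K) = span{(1, 2, 0, 2)}, dimension 1).

K has rank 1, so it is an outer product K = u v^T: every row of K is a multiple of one row vector. Reading off the entries, u = (1, 2, 0, 2) and v = (3, -1, -1, 0) (row i of K equals u_i·v^T). A rank-one matrix u v^T satisfies K u = u (v·u) and kills the (3)-dimensional subspace v^⊥, so its characteristic polynomial is lambda^3 (lambda - v·u) with v·u = tr K = 1. Hence the eigenvalues of I - K are 1 (multiplicity 3) and 1 - (1) = 0, so det(I - K) = 0. (Direct check: I - K =
[[-2, 1, 1, 0],
 [-6, 3, 2, 0],
 [0, 0, 1, 0],
 [-6, 2, 2, 1]]
has determinant 0.) So 1 is an eigenvalue of K and (I - K) is not invertible. The finite-dimensional Fredholm alternative says: either (I - K) is invertible, or ker(I - K) ≠ {0} and then range(I - K) = ker((I - K)^*)^⊥, with dim ker(I - K) = dim ker((I - K)^*). We are in the second case, so we need both kernels. Kernel of I - K: (I - K) u = u - u (v·u) = u - u = 0, so ker(I - K) = span{u} = span{(1, 2, 0, 2)} (it is exactly 1-dimensional because rank(I - K) = 3). Kernel of the adjoint: K is real, so (I - K)^* = I - K^T = I - v u^T, and (I - v u^T) v = v - v (u·v) = 0; hence ker((I - K)^*) = span{v} = span{(3, -1, -1, 0)}. Therefore (I - K) x = y is solvable iff <y, v> = 0, i.e. iff 3y_1 - y_2 - y_3 = 0. When this holds, K y = u (v·y) = 0, so (I - K) y = y and x = y is a particular solution; the full solution set is the line x = y + c·u = y + c·(1, 2, 0, 2), c ∈ C.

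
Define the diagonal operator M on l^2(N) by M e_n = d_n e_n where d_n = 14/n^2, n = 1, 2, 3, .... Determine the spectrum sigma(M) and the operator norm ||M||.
sigma(M) = {14/n^2 : n ≥ 1} ∪ {0}; ||M|| = 14

A bounded diagonal operator on l^2 with diagonal entries d_n has spectrum equal to the closure of {d_n : n ≥ 1}: every d_n is an eigenvalue (with eigenvector e_n), so {d_n} ⊂ sigma(M); the spectrum is closed, so its closure is too; and for lambda not in the closure, (M - lambda I) has bounded inverse (the diagonal entries 1/(d_n - lambda) are bounded). For our sequence d_n = 14/n^2, n = 1, 2, 3, ...:
  - {d_n} = {14/n^2 : n ≥ 1}; the only limit point is 0
  - closure = {14/n^2 : n ≥ 1} ∪ {0}
For the norm: a diagonal operator has ||M|| = sup_n |d_n|. Here d_n = 14/n^2 is positive and decreasing, so sup_n |d_n| = d_1 = 14. So ||M|| = 14.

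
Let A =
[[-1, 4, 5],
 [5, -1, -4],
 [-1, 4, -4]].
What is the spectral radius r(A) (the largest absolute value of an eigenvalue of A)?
r(A) ≈ 6.7867

The eigenvalues of A are the roots of its characteristic polynomial. With M = A (coefficients from the trace, the sum of principal 2x2 minors, and det A):
  p(λ) = det(λ I - M) = λ^3 + 6λ^2 + 10λ - 171.
No integer candidate from the rational root theorem (±divisors of 171) is a root, so the roots are irrational. The cubic discriminant is Δ = -826843 < 0, so there is one real root and a complex-conjugate pair. p(3) = -60 and p(4) = 29 have opposite signs, so a root lies in (3, 4); Newton's method refines it to λ ≈ 3.7126. Dividing out (λ - (3.7126)) leaves approximately λ^2 + 9.7126λ + 46.0592. For λ^2 + 9.7126λ + 46.0592 the discriminant is -89.9019. It is negative, so the remaining roots are the complex-conjugate pair λ ≈ -4.8563 ± 4.7408i. Their product equals the constant term, so |λ|^2 ≈ 46.0592 and |λ| ≈ 6.7867.
Thus the eigenvalues (to 4 decimals) are 3.7126 (modulus 3.7126); -4.8563 ± 4.7408i (modulus 6.7867). The spectral radius is the largest modulus: r(A) ≈ 6.7867. (Cross-check: r(A) ≤ ||A||_2 ≈ 8.5016; equality holds whenever A is normal, though it can also hold for some non-normal A.)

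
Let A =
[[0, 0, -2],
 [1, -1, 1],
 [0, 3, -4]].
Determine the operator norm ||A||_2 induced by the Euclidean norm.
||A||_2 ≈ 5.4482 (= sqrt(largest eigenvalue of A^T A))

||A||_2 = sigma_max(A) = sqrt(lambda_max(A^T A)). Form the symmetric matrix M = A^T A =
[[1, -1, 1],
 [-1, 10, -13],
 [1, -13, 21]].
Its characteristic polynomial (trace, sum of principal 2x2 minors, determinant of M give the coefficients) is
  p(λ) = det(λ I - M) = λ^3 - 32λ^2 + 70λ - 36.
No integer candidate from the rational root theorem (±divisors of 36) is a root, so the roots are irrational. The cubic discriminant is Δ = 343536 > 0, so there are three distinct real roots. p(0) = -36 and p(1) = 3 have opposite signs, so a root lies in (0, 1); Newton's method refines it to λ ≈ 0.7985. p(1) = 3 and p(2) = -16 have opposite signs, so a root lies in (1, 2); Newton's method refines it to λ ≈ 1.519. p(29) = -529 and p(30) = 264 have opposite signs, so a root lies in (29, 30); Newton's method refines it to λ ≈ 29.6826. Check (Vieta): the three roots sum to 32, matching tr M = 32.
So the eigenvalues of A^T A are ≈ 0.7985, 1.519, 29.6826 (all ≥ 0, as they must be for A^T A). The largest is λ_max ≈ 29.6826, hence ||A||_2 = sqrt(λ_max) ≈ 5.4482.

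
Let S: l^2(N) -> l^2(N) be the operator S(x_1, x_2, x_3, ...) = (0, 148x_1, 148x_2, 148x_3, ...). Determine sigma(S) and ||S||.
sigma(S) = closed disk {z in C : |z| ≤ 148}; ||S|| = 148

Note S = 148·U where U is the unit right shift (U x)_k = x_{k-1} (with x_0 := 0); so ||S|| = 148||U|| and sigma(S) = 148·sigma(U). ||S x||^2 = sum_{k≥1} |148x_k|^2 = 21904||x||^2, so ||S|| = 148 and sigma(S) ⊂ {|z| ≤ 148}. For any |lambda| < 148, the equation (S - lambda I) x = 0 forces x_1 = 0, then 148x_k = lambda x_{k+1} ⇒ x = 0, so S has no eigenvalues. But (S - lambda I) is not surjective for |lambda| < 148: solving (S - lambda I) x = e_1 would require x_n proportional to (lambda/148)^(-n), which is not in l^2. So every |lambda| < 148 lies in the residual spectrum. The boundary |lambda| = 148 is in the approximate point spectrum (the spectrum is closed). Hence sigma(S) is the closed disk of radius 148.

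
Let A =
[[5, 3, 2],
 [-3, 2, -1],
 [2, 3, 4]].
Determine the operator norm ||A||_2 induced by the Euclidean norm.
||A||_2 ≈ 7.958 (= sqrt(largest eigenvalue of A^T A))

||A||_2 = sigma_max(A) = sqrt(lambda_max(A^T A)). Form the symmetric matrix M = A^T A =
[[38, 15, 21],
 [15, 22, 16],
 [21, 16, 21]].
Its characteristic polynomial (trace, sum of principal 2x2 minors, determinant of M give the coefficients) is
  p(λ) = det(λ I - M) = λ^3 - 81λ^2 + 1174λ - 3481.
No integer candidate from the rational root theorem (±divisors of 3481) is a root, so the roots are irrational. The cubic discriminant is Δ = 801931361 > 0, so there are three distinct real roots. p(4) = -17 and p(5) = 489 have opposite signs, so a root lies in (4, 5); Newton's method refines it to λ ≈ 4.0297. p(13) = 289 and p(14) = -177 have opposite signs, so a root lies in (13, 14); Newton's method refines it to λ ≈ 13.6401. p(63) = -961 and p(64) = 2023 have opposite signs, so a root lies in (63, 64); Newton's method refines it to λ ≈ 63.3302. Check (Vieta): the three roots sum to 81, matching tr M = 81.
So the eigenvalues of A^T A are ≈ 4.0297, 13.6401, 63.3302 (all ≥ 0, as they must be for A^T A). The largest is λ_max ≈ 63.3302, hence ||A||_2 = sqrt(λ_max) ≈ 7.958.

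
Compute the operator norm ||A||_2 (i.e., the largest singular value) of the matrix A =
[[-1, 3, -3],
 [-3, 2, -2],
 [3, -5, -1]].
||A||_2 ≈ 7.5267 (= sqrt(largest eigenvalue of A^T A))

||A||_2 = sigma_max(A) = sqrt(lambda_max(A^T A)). Form the symmetric matrix M = A^T A =
[[19, -24, 6],
 [-24, 38, -8],
 [6, -8, 14]].
Its characteristic polynomial (trace, sum of principal 2x2 minors, determinant of M give the coefficients) is
  p(λ) = det(λ I - M) = λ^3 - 71λ^2 + 844λ - 1764.
No integer candidate from the rational root theorem (±divisors of 1764) is a root, so the roots are irrational. The cubic discriminant is Δ = 479310480 > 0, so there are three distinct real roots. p(2) = -352 and p(3) = 156 have opposite signs, so a root lies in (2, 3); Newton's method refines it to λ ≈ 2.6651. p(11) = 260 and p(12) = -132 have opposite signs, so a root lies in (11, 12); Newton's method refines it to λ ≈ 11.6833. p(56) = -1540 and p(57) = 858 have opposite signs, so a root lies in (56, 57); Newton's method refines it to λ ≈ 56.6515. Check (Vieta): the three roots sum to 71, matching tr M = 71.
So the eigenvalues of A^T A are ≈ 2.6651, 11.6833, 56.6515 (all ≥ 0, as they must be for A^T A). The largest is λ_max ≈ 56.6515, hence ||A||_2 = sqrt(λ_max) ≈ 7.5267.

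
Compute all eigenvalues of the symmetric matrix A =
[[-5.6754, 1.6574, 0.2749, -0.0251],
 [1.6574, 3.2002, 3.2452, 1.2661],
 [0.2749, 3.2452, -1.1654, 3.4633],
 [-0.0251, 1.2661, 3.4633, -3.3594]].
sigma(A) ≈ {-6, -1, 6} (-6 with multiplicity 2)

A is real symmetric, so its spectrum consists of real eigenvalues. Expanding the characteristic polynomial of the displayed matrix gives
  det(λ I - A) = p(λ) = λ^4 + (7)λ^3 + (-30)λ^2 + (-251.9976)λ + (-216.0023).
Solving p(λ) = 0 yields eigenvalues ≈ -6, -6, -1, 6. (A is shown rounded to 4 decimals, so these recover the underlying integer eigenvalues to within that precision.)
Verification: the trace of A = -7 equals the sum of eigenvalues -7, and det(A) ≈ -216.0023 matches the eigenvalue product -216.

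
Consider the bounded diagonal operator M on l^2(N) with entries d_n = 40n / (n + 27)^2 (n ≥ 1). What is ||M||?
||M|| = 10/27 (attained at n = 27)

For M diagonal, ||M|| = sup_n |d_n|. Treat f(x) = 40x / (x + 27)^2 for real x > 0. By the quotient rule, f'(x) = 40(27 - x)/(x + 27)^3, which is positive for x < 27 and negative for x > 27. So f has a unique maximum at x = 27, and since 27 is a positive integer, the supremum over n ≥ 1 is attained at n = 27: d_27 = 40·27/(27 + 27)^2 = 40·27/2916 = 10/27. Hence ||M|| = 10/27.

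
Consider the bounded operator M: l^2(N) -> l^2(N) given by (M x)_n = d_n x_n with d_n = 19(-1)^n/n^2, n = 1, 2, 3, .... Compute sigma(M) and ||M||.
sigma(M) = {19(-1)^n/n^2 : n ≥ 1} ∪ {0}; ||M|| = 19

A bounded diagonal operator on l^2 with diagonal entries d_n has spectrum equal to the closure of {d_n : n ≥ 1}: every d_n is an eigenvalue (with eigenvector e_n), so {d_n} ⊂ sigma(M); the spectrum is closed, so its closure is too; and for lambda not in the closure, (M - lambda I) has bounded inverse (the diagonal entries 1/(d_n - lambda) are bounded). For our sequence d_n = 19(-1)^n/n^2, n = 1, 2, 3, ...:
  - {d_n} = {19(-1)^n/n^2 : n ≥ 1}; the only limit point is 0
  - closure = {19(-1)^n/n^2 : n ≥ 1} ∪ {0}
For the norm: a diagonal operator has ||M|| = sup_n |d_n|. Here |d_n| = 19/n^2 is decreasing, so sup_n |d_n| = |d_1| = 19. So ||M|| = 19.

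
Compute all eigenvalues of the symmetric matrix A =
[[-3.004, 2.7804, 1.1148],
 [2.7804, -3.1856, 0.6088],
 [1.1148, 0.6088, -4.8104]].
sigma(A) ≈ {-6, -5, 0}

A is real symmetric, so its spectrum consists of real eigenvalues. Expanding the characteristic polynomial of the displayed matrix gives
  det(λ I - A) = p(λ) = λ^3 + (11)λ^2 + (30)λ + (0).
Solving p(λ) = 0 yields eigenvalues ≈ -6, -5, 0. (A is shown rounded to 4 decimals, so these recover the underlying integer eigenvalues to within that precision.)
Verification: the trace of A = -11 equals the sum of eigenvalues -11, and det(A) ≈ 0.0005 matches the eigenvalue product 0.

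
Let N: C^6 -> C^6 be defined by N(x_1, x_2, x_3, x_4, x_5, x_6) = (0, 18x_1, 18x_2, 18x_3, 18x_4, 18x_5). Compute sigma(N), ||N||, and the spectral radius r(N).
sigma(N) = {0}; ||N|| = 18; r(N) = 0. (N is nilpotent with N^6 = 0.)

On C^6, N is a strictly lower-triangular matrix with 18 on the subdiagonal and zeros elsewhere, so its characteristic polynomial is lambda^6 and every eigenvalue is 0: sigma(N) = {0}. For the operator norm, N e_i = 18e_{i+1} for i = 1, ..., 5 and N e_6 = 0, so the singular values of N are 18 (with multiplicity 5) and 0; hence ||N|| = 18. The spectral radius r(N) = max|lambda| = 0. Note ||N|| > r(N) — characteristic of non-normal nilpotent operators. Indeed N^6 = 0.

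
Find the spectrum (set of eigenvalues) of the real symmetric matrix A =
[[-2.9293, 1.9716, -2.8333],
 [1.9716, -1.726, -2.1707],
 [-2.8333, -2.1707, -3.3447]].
sigma(A) ≈ {-6, -4, 2}

A is real symmetric, so its spectrum consists of real eigenvalues. Expanding the characteristic polynomial of the displayed matrix gives
  det(λ I - A) = p(λ) = λ^3 + (8)λ^2 + (4)λ + (-48).
Solving p(λ) = 0 yields eigenvalues ≈ -6, -4, 2. (A is shown rounded to 4 decimals, so these recover the underlying integer eigenvalues to within that precision.)
Verification: the trace of A = -8 equals the sum of eigenvalues -8, and det(A) ≈ 48.0008 matches the eigenvalue product 48.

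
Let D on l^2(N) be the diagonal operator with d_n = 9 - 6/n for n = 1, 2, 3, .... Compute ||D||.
||D|| = 9

For a diagonal operator on l^2 with entries d_n, ||D|| = sup_n |d_n|. Here d_1 = 3, d_2 = 6, ..., and d_n = 9 - 6/n increases monotonically toward 9. All terms lie in [3, 9), so |d_n| = d_n and the supremum is the limit 9, which is not attained by any individual d_n. Hence ||D|| = 9.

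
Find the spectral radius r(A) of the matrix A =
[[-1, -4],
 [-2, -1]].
r(A) = (2 + sqrt(32))/2 ≈ 3.8284

The eigenvalues of A are the roots of its characteristic polynomial. With M = A (coefficients from the trace and determinant):
  p(λ) = det(λ I - M) = λ^2 + 2λ - 7.
For λ^2 + 2λ - 7 the discriminant is 32. It is nonnegative but not a perfect square, so the roots are real and irrational: λ = (-2 ± sqrt(32))/2 ≈ 1.8284, -3.8284.
Thus the eigenvalues (to 4 decimals) are 1.8284 (modulus 1.8284); -3.8284 (modulus 3.8284). The spectral radius is the largest modulus: r(A) = (2 + sqrt(32))/2 ≈ 3.8284. (Cross-check: r(A) ≤ ||A||_2 ≈ 4.4142; equality holds whenever A is normal, though it can also hold for some non-normal A.)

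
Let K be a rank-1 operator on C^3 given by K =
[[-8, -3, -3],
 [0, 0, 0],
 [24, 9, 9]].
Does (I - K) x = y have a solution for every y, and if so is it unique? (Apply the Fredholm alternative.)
(I - K) is singular (det(I - K) = 0, i.e. 1 ∈ sigma(K)). (I - K) x = y is solvable iff y ⊥ ker((I - K)^*) = span{(-8, -3, -3)}, i.e. iff -8y_1 - 3y_2 - 3y_3 = 0. When solvable, the solutions are x = y + c·(1, 0, -3), c arbitrary (ker(I - K) = span{(1, 0, -3)}, dimension 1).

K has rank 1, so it is an outer product K = u v^T: every row of K is a multiple of one row vector. Reading off the entries, u = (1, 0, -3) and v = (-8, -3, -3) (row i of K equals u_i·v^T). A rank-one matrix u v^T satisfies K u = u (v·u) and kills the (2)-dimensional subspace v^⊥, so its characteristic polynomial is lambda^2 (lambda - v·u) with v·u = tr K = 1. Hence the eigenvalues of I - K are 1 (multiplicity 2) and 1 - (1) = 0, so det(I - K) = 0. (Direct check: I - K =
[[9, 3, 3],
 [0, 1, 0],
 [-24, -9, -8]]
has determinant 0.) So 1 is an eigenvalue of K and (I - K) is not invertible. The finite-dimensional Fredholm alternative says: either (I - K) is invertible, or ker(I - K) ≠ {0} and then range(I - K) = ker((I - K)^*)^⊥, with dim ker(I - K) = dim ker((I - K)^*). We are in the second case, so we need both kernels. Kernel of I - K: (I - K) u = u - u (v·u) = u - u = 0, so ker(I - K) = span{u} = span{(1, 0, -3)} (it is exactly 1-dimensional because rank(I - K) = 2). Kernel of the adjoint: K is real, so (I - K)^* = I - K^T = I - v u^T, and (I - v u^T) v = v - v (u·v) = 0; hence ker((I - K)^*) = span{v} = span{(-8, -3, -3)}. Therefore (I - K) x = y is solvable iff <y, v> = 0, i.e. iff -8y_1 - 3y_2 - 3y_3 = 0. When this holds, K y = u (v·y) = 0, so (I - K) y = y and x = y is a particular solution; the full solution set is the line x = y + c·u = y + c·(1, 0, -3), c ∈ C.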